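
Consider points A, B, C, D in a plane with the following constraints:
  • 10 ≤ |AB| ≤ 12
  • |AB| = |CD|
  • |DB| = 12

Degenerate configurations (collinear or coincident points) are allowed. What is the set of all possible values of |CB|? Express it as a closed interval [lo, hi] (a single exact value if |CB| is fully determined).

|AB| ∈ [10, 12]
|BD| ∈ {12}
|CD| ∈ [10, 12]
|AD| ∈ [0, 24]
|BC| ∈ [0, 24]
|AC| ∈ [0, 36]

|CB| ∈ [0, 24]  (≈ [0.0000, 24.0000])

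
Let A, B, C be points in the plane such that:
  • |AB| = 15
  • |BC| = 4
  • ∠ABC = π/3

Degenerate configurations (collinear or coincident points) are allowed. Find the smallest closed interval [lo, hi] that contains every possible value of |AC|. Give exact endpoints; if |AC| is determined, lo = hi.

|AC| = √(181)  (≈ 13.4536)

|AB| ∈ {15}
|BC| ∈ {4}
|AC| ∈ {√(181)}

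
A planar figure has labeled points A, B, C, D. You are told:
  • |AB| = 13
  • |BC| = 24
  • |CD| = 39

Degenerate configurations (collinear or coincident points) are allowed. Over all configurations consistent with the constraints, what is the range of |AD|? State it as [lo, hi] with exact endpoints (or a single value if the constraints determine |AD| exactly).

|AB| ∈ {13}
|BC| ∈ {24}
|CD| ∈ {39}
|AC| ∈ [11, 37]
|BD| ∈ [15, 63]
|AD| ∈ [2, 76]

|AD| ∈ [2, 76]  (≈ [2.0000, 76.0000])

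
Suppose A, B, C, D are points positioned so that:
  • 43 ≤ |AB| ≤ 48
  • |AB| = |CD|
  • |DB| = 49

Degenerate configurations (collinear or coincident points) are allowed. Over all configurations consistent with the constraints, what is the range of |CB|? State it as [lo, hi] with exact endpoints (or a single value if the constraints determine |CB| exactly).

|AB| ∈ [43, 48]
|BD| ∈ {49}
|CD| ∈ [43, 48]
|AD| ∈ [1, 97]
|BC| ∈ [1, 97]
|AC| ∈ [0, 145]

|CB| ∈ [1, 97]  (≈ [1.0000, 97.0000])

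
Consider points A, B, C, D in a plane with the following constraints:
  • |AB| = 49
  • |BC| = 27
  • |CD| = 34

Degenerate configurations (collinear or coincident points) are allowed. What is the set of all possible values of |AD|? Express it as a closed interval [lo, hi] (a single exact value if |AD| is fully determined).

|AB| ∈ {49}
|BC| ∈ {27}
|CD| ∈ {34}
|AC| ∈ [22, 76]
|BD| ∈ [7, 61]
|AD| ∈ [0, 110]

|AD| ∈ [0, 110]  (≈ [0.0000, 110.0000])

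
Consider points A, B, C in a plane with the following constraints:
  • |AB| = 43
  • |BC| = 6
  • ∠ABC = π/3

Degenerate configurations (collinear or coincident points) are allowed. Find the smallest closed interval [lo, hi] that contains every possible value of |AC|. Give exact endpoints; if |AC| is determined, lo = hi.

|AC| = √(1627)  (≈ 40.3361)

|AB| ∈ {43}
|BC| ∈ {6}
|AC| ∈ {√(1627)}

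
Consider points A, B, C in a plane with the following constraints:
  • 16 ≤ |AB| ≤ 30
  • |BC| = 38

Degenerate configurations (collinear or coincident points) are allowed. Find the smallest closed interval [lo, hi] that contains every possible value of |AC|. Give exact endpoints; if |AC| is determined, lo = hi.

|AC| ∈ [8, 68]  (≈ [8.0000, 68.0000])

|AB| ∈ [16, 30]
|BC| ∈ {38}
|AC| ∈ [8, 68]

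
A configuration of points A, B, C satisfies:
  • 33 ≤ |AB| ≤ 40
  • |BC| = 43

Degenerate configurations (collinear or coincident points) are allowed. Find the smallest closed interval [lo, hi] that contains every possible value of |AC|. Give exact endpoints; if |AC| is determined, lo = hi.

|AB| ∈ [33, 40]
|BC| ∈ {43}
|AC| ∈ [3, 83]

|AC| ∈ [3, 83]  (≈ [3.0000, 83.0000])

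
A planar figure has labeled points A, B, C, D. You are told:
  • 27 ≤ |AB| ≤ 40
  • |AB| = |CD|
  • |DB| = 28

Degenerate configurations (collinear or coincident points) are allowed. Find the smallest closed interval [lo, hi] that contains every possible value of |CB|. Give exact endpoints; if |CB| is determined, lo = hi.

|CB| ∈ [0, 68]  (≈ [0.0000, 68.0000])

|AB| ∈ [27, 40]
|BD| ∈ {28}
|CD| ∈ [27, 40]
|AD| ∈ [0, 68]
|BC| ∈ [0, 68]
|AC| ∈ [0, 108]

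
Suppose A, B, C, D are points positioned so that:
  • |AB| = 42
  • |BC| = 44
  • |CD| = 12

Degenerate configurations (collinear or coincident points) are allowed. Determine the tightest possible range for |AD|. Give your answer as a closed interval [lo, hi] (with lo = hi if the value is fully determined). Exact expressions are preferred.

|AD| ∈ [0, 98]  (≈ [0.0000, 98.0000])

|AB| ∈ {42}
|BC| ∈ {44}
|CD| ∈ {12}
|AC| ∈ [2, 86]
|BD| ∈ [32, 56]
|AD| ∈ [0, 98]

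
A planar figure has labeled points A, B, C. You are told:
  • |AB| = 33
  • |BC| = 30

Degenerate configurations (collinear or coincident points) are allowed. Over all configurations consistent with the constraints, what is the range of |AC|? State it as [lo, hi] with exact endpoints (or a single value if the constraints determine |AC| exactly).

|AB| ∈ {33}
|BC| ∈ {30}
|AC| ∈ [3, 63]

|AC| ∈ [3, 63]  (≈ [3.0000, 63.0000])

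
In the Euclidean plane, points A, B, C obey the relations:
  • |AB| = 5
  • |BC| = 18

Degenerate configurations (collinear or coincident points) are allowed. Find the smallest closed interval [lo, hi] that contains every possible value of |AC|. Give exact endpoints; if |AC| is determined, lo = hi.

|AB| ∈ {5}
|BC| ∈ {18}
|AC| ∈ [13, 23]

|AC| ∈ [13, 23]  (≈ [13.0000, 23.0000])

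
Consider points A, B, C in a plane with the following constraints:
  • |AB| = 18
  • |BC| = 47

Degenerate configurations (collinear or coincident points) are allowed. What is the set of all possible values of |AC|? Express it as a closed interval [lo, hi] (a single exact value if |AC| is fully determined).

|AB| ∈ {18}
|BC| ∈ {47}
|AC| ∈ [29, 65]

|AC| ∈ [29, 65]  (≈ [29.0000, 65.0000])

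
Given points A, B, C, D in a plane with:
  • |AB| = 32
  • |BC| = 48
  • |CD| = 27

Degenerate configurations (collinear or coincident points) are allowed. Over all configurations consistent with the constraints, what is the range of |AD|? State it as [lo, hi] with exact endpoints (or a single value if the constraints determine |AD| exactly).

|AD| ∈ [0, 107]  (≈ [0.0000, 107.0000])

|AB| ∈ {32}
|BC| ∈ {48}
|CD| ∈ {27}
|AC| ∈ [16, 80]
|BD| ∈ [21, 75]
|AD| ∈ [0, 107]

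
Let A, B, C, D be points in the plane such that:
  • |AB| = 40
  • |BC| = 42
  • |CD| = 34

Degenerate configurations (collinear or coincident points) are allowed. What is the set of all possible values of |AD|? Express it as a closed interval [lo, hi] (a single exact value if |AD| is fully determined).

|AB| ∈ {40}
|BC| ∈ {42}
|CD| ∈ {34}
|AC| ∈ [2, 82]
|BD| ∈ [8, 76]
|AD| ∈ [0, 116]

|AD| ∈ [0, 116]  (≈ [0.0000, 116.0000])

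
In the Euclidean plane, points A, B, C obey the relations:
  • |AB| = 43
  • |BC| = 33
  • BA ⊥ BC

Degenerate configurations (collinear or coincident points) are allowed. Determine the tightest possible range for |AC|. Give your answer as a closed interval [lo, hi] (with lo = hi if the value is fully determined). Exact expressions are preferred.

|AC| = √(2938)  (≈ 54.2033)

|AB| ∈ {43}
|BC| ∈ {33}
|AC| ∈ {√(2938)}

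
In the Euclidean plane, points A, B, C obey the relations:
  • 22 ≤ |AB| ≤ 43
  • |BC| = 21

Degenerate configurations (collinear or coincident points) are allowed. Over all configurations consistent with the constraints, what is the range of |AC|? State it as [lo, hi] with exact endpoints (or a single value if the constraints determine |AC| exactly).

|AB| ∈ [22, 43]
|BC| ∈ {21}
|AC| ∈ [1, 64]

|AC| ∈ [1, 64]  (≈ [1.0000, 64.0000])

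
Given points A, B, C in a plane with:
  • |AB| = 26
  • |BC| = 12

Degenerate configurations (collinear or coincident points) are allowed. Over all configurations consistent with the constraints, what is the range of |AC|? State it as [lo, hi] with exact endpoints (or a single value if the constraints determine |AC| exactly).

|AC| ∈ [14, 38]  (≈ [14.0000, 38.0000])

|AB| ∈ {26}
|BC| ∈ {12}
|AC| ∈ [14, 38]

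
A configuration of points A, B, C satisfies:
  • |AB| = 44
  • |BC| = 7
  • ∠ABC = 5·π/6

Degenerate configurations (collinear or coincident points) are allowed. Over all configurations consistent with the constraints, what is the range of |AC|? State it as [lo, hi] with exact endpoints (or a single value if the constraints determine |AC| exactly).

|AC| = √(308·√(3) + 1985)  (≈ 50.1844)

|AB| ∈ {44}
|BC| ∈ {7}
|AC| ∈ {√(308·√(3) + 1985)}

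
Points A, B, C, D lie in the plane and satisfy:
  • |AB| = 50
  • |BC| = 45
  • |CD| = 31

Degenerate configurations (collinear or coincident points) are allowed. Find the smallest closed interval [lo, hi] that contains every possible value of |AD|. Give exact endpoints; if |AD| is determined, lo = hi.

|AB| ∈ {50}
|BC| ∈ {45}
|CD| ∈ {31}
|AC| ∈ [5, 95]
|BD| ∈ [14, 76]
|AD| ∈ [0, 126]

|AD| ∈ [0, 126]  (≈ [0.0000, 126.0000])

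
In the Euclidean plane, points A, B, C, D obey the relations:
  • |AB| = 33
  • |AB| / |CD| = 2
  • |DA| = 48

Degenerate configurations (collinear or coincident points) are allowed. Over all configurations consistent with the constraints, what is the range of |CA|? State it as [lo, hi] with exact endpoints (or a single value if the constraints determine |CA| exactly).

|CA| ∈ [63/2, 129/2]  (≈ [31.5000, 64.5000])

|AB| ∈ {33}
|AD| ∈ {48}
|CD| ∈ {33/2}
|BD| ∈ [15, 81]
|AC| ∈ [63/2, 129/2]
|BC| ∈ [0, 195/2]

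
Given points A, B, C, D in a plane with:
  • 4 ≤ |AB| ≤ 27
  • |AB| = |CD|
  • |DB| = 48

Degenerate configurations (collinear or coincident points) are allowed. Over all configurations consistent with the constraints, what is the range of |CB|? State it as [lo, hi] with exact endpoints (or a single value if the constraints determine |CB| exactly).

|AB| ∈ [4, 27]
|BD| ∈ {48}
|CD| ∈ [4, 27]
|AD| ∈ [21, 75]
|BC| ∈ [21, 75]
|AC| ∈ [0, 102]

|CB| ∈ [21, 75]  (≈ [21.0000, 75.0000])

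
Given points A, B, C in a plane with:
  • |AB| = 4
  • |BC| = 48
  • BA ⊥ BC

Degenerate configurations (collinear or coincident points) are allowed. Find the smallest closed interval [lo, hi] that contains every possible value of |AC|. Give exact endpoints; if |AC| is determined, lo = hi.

|AB| ∈ {4}
|BC| ∈ {48}
|AC| ∈ {4·√(145)}

|AC| = 4·√(145)  (≈ 48.1664)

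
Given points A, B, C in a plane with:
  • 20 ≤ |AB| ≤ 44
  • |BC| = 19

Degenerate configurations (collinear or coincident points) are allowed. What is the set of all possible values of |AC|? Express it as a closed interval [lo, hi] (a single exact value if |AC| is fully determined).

|AC| ∈ [1, 63]  (≈ [1.0000, 63.0000])

|AB| ∈ [20, 44]
|BC| ∈ {19}
|AC| ∈ [1, 63]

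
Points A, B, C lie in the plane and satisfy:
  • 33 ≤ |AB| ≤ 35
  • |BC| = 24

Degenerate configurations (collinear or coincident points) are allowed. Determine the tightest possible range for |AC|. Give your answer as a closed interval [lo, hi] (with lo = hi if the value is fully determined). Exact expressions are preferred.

|AC| ∈ [9, 59]  (≈ [9.0000, 59.0000])

|AB| ∈ [33, 35]
|BC| ∈ {24}
|AC| ∈ [9, 59]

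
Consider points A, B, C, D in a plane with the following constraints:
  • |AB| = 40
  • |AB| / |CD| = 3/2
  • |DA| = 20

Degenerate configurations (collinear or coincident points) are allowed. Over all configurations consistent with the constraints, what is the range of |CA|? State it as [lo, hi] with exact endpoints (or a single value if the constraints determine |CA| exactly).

|CA| ∈ [20/3, 140/3]  (≈ [6.6667, 46.6667])

|AB| ∈ {40}
|AD| ∈ {20}
|CD| ∈ {80/3}
|BD| ∈ [20, 60]
|AC| ∈ [20/3, 140/3]
|BC| ∈ [0, 260/3]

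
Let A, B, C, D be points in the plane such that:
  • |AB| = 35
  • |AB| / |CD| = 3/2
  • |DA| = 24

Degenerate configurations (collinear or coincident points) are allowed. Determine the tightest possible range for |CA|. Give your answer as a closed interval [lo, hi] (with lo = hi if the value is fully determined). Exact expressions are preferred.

|CA| ∈ [2/3, 142/3]  (≈ [0.6667, 47.3333])

|AB| ∈ {35}
|AD| ∈ {24}
|CD| ∈ {70/3}
|BD| ∈ [11, 59]
|AC| ∈ [2/3, 142/3]
|BC| ∈ [0, 247/3]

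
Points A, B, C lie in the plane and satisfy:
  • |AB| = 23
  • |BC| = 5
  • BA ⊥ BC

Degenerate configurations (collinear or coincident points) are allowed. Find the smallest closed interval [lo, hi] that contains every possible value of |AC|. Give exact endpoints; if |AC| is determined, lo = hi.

|AC| = √(554)  (≈ 23.5372)

|AB| ∈ {23}
|BC| ∈ {5}
|AC| ∈ {√(554)}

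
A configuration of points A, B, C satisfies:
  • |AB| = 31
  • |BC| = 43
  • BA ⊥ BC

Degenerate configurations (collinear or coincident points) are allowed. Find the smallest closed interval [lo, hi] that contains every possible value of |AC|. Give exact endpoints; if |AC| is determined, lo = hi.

|AC| = √(2810)  (≈ 53.0094)

|AB| ∈ {31}
|BC| ∈ {43}
|AC| ∈ {√(2810)}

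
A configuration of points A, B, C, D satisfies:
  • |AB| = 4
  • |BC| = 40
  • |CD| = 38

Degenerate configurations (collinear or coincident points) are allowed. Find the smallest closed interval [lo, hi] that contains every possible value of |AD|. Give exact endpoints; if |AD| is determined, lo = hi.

|AB| ∈ {4}
|BC| ∈ {40}
|CD| ∈ {38}
|AC| ∈ [36, 44]
|BD| ∈ [2, 78]
|AD| ∈ [0, 82]

|AD| ∈ [0, 82]  (≈ [0.0000, 82.0000])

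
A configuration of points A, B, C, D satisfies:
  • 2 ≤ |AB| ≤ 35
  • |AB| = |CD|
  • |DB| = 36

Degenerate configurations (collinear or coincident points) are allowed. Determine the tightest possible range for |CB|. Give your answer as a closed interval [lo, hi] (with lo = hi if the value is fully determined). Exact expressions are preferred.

|AB| ∈ [2, 35]
|BD| ∈ {36}
|CD| ∈ [2, 35]
|AD| ∈ [1, 71]
|BC| ∈ [1, 71]
|AC| ∈ [0, 106]

|CB| ∈ [1, 71]  (≈ [1.0000, 71.0000])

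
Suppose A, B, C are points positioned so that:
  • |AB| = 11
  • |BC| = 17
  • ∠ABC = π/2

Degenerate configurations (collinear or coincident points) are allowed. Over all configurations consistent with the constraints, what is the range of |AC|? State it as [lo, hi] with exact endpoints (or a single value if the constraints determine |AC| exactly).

|AB| ∈ {11}
|BC| ∈ {17}
|AC| ∈ {√(410)}

|AC| = √(410)  (≈ 20.2485)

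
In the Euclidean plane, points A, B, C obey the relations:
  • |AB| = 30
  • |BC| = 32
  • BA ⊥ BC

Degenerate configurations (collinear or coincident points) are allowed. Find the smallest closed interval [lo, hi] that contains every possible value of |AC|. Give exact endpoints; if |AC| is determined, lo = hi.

|AC| = 2·√(481)  (≈ 43.8634)

|AB| ∈ {30}
|BC| ∈ {32}
|AC| ∈ {2·√(481)}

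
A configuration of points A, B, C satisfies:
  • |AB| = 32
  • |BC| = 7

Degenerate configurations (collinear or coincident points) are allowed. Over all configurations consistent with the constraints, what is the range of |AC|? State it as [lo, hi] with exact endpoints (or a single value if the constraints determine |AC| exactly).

|AB| ∈ {32}
|BC| ∈ {7}
|AC| ∈ [25, 39]

|AC| ∈ [25, 39]  (≈ [25.0000, 39.0000])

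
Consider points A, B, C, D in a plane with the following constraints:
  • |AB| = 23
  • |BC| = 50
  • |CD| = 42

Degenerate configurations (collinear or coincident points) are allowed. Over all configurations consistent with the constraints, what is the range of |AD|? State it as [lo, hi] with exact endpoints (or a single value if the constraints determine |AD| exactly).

|AB| ∈ {23}
|BC| ∈ {50}
|CD| ∈ {42}
|AC| ∈ [27, 73]
|BD| ∈ [8, 92]
|AD| ∈ [0, 115]

|AD| ∈ [0, 115]  (≈ [0.0000, 115.0000])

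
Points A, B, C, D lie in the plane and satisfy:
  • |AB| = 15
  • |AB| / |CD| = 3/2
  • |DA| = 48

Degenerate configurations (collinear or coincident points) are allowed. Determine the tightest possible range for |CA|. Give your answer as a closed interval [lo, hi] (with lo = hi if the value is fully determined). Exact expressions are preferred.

|CA| ∈ [38, 58]  (≈ [38.0000, 58.0000])

|AB| ∈ {15}
|AD| ∈ {48}
|CD| ∈ {10}
|BD| ∈ [33, 63]
|AC| ∈ [38, 58]
|BC| ∈ [23, 73]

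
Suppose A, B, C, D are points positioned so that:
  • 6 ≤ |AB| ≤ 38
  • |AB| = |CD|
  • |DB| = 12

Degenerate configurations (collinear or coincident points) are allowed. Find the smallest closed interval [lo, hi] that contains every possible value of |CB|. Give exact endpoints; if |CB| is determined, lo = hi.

|AB| ∈ [6, 38]
|BD| ∈ {12}
|CD| ∈ [6, 38]
|AD| ∈ [0, 50]
|BC| ∈ [0, 50]
|AC| ∈ [0, 88]

|CB| ∈ [0, 50]  (≈ [0.0000, 50.0000])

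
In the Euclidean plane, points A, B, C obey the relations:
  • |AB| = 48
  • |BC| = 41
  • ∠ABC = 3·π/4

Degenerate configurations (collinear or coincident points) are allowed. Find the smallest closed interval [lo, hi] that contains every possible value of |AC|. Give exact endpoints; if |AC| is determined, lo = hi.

|AC| = √(1968·√(2) + 3985)  (≈ 82.2689)

|AB| ∈ {48}
|BC| ∈ {41}
|AC| ∈ {√(1968·√(2) + 3985)}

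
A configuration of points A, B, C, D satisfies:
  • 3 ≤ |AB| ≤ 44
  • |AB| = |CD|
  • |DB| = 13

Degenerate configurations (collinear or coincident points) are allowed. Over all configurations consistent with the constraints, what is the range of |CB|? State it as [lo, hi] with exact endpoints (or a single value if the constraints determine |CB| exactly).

|CB| ∈ [0, 57]  (≈ [0.0000, 57.0000])

|AB| ∈ [3, 44]
|BD| ∈ {13}
|CD| ∈ [3, 44]
|AD| ∈ [0, 57]
|BC| ∈ [0, 57]
|AC| ∈ [0, 101]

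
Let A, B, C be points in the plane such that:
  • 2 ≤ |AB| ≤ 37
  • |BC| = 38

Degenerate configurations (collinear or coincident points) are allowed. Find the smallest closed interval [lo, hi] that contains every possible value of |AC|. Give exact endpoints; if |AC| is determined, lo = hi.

|AC| ∈ [1, 75]  (≈ [1.0000, 75.0000])

|AB| ∈ [2, 37]
|BC| ∈ {38}
|AC| ∈ [1, 75]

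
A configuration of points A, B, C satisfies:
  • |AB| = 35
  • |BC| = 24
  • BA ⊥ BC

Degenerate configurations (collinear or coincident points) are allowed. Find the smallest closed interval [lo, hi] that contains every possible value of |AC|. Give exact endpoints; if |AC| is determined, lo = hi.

|AB| ∈ {35}
|BC| ∈ {24}
|AC| ∈ {√(1801)}

|AC| = √(1801)  (≈ 42.4382)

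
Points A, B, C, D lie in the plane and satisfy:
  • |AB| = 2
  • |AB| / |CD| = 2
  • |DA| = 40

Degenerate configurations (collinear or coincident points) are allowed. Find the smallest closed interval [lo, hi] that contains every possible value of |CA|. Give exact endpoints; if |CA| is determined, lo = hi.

|CA| ∈ [39, 41]  (≈ [39.0000, 41.0000])

|AB| ∈ {2}
|AD| ∈ {40}
|CD| ∈ {1}
|BD| ∈ [38, 42]
|AC| ∈ [39, 41]
|BC| ∈ [37, 43]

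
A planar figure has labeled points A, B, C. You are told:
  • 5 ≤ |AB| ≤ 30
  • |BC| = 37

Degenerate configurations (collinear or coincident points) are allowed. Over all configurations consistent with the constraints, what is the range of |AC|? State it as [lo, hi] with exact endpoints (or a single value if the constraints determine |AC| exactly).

|AB| ∈ [5, 30]
|BC| ∈ {37}
|AC| ∈ [7, 67]

|AC| ∈ [7, 67]  (≈ [7.0000, 67.0000])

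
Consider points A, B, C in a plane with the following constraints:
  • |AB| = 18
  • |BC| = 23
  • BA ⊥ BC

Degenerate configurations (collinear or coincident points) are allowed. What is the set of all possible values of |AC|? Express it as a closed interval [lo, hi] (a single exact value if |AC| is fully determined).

|AC| = √(853)  (≈ 29.2062)

|AB| ∈ {18}
|BC| ∈ {23}
|AC| ∈ {√(853)}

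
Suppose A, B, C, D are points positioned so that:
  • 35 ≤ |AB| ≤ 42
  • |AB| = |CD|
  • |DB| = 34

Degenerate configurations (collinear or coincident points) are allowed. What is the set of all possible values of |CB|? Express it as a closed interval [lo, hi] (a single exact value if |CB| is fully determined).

|CB| ∈ [1, 76]  (≈ [1.0000, 76.0000])

|AB| ∈ [35, 42]
|BD| ∈ {34}
|CD| ∈ [35, 42]
|AD| ∈ [1, 76]
|BC| ∈ [1, 76]
|AC| ∈ [0, 118]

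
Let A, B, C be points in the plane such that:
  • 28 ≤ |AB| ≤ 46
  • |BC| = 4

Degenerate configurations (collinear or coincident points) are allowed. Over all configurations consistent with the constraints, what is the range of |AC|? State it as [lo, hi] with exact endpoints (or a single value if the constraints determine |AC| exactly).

|AB| ∈ [28, 46]
|BC| ∈ {4}
|AC| ∈ [24, 50]

|AC| ∈ [24, 50]  (≈ [24.0000, 50.0000])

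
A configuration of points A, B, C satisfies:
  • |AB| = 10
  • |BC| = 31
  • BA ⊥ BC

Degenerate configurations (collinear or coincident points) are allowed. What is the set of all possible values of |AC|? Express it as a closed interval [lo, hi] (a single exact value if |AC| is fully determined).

|AB| ∈ {10}
|BC| ∈ {31}
|AC| ∈ {√(1061)}

|AC| = √(1061)  (≈ 32.5730)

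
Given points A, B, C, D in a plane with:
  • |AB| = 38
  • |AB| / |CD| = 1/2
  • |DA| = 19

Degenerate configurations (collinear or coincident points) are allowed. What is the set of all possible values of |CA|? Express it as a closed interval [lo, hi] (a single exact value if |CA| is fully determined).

|CA| ∈ [57, 95]  (≈ [57.0000, 95.0000])

|AB| ∈ {38}
|AD| ∈ {19}
|CD| ∈ {76}
|BD| ∈ [19, 57]
|AC| ∈ [57, 95]
|BC| ∈ [19, 133]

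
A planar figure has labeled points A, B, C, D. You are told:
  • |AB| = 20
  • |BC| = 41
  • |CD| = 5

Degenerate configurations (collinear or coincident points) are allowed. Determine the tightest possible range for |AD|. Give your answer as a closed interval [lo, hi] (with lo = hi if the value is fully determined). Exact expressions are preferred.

|AD| ∈ [16, 66]  (≈ [16.0000, 66.0000])

|AB| ∈ {20}
|BC| ∈ {41}
|CD| ∈ {5}
|AC| ∈ [21, 61]
|BD| ∈ [36, 46]
|AD| ∈ [16, 66]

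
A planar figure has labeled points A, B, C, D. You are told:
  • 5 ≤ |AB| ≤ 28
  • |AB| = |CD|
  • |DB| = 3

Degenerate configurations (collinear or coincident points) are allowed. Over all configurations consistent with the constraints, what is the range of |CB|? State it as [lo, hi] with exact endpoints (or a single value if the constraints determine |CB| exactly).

|AB| ∈ [5, 28]
|BD| ∈ {3}
|CD| ∈ [5, 28]
|AD| ∈ [2, 31]
|BC| ∈ [2, 31]
|AC| ∈ [0, 59]

|CB| ∈ [2, 31]  (≈ [2.0000, 31.0000])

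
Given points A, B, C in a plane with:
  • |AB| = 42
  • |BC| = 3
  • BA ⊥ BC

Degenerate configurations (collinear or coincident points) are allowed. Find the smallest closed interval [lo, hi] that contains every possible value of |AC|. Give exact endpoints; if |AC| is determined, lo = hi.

|AB| ∈ {42}
|BC| ∈ {3}
|AC| ∈ {3·√(197)}

|AC| = 3·√(197)  (≈ 42.1070)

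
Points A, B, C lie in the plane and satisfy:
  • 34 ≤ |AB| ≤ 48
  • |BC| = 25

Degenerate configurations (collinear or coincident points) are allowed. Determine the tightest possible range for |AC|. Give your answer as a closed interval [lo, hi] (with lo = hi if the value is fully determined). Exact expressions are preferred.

|AB| ∈ [34, 48]
|BC| ∈ {25}
|AC| ∈ [9, 73]

|AC| ∈ [9, 73]  (≈ [9.0000, 73.0000])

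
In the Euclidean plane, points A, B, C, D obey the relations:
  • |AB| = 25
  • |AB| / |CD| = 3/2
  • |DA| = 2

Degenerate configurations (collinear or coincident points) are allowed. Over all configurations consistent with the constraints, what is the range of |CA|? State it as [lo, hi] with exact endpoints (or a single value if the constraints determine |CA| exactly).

|AB| ∈ {25}
|AD| ∈ {2}
|CD| ∈ {50/3}
|BD| ∈ [23, 27]
|AC| ∈ [44/3, 56/3]
|BC| ∈ [19/3, 131/3]

|CA| ∈ [44/3, 56/3]  (≈ [14.6667, 18.6667])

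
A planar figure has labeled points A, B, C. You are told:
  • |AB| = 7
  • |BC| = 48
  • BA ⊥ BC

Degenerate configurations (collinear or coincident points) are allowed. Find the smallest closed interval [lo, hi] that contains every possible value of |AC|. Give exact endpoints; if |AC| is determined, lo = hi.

|AC| = √(2353)  (≈ 48.5077)

|AB| ∈ {7}
|BC| ∈ {48}
|AC| ∈ {√(2353)}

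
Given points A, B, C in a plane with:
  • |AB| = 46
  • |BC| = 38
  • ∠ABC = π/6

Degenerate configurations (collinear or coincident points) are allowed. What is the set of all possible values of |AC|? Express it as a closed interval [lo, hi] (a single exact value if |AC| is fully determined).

|AC| = 2·√(890 - 437·√(3))  (≈ 23.0733)

|AB| ∈ {46}
|BC| ∈ {38}
|AC| ∈ {2·√(890 - 437·√(3))}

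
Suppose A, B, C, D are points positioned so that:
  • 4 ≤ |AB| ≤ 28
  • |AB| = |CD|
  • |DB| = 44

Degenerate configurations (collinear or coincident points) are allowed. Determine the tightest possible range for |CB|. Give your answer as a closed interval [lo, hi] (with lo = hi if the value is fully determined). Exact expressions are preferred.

|CB| ∈ [16, 72]  (≈ [16.0000, 72.0000])

|AB| ∈ [4, 28]
|BD| ∈ {44}
|CD| ∈ [4, 28]
|AD| ∈ [16, 72]
|BC| ∈ [16, 72]
|AC| ∈ [0, 100]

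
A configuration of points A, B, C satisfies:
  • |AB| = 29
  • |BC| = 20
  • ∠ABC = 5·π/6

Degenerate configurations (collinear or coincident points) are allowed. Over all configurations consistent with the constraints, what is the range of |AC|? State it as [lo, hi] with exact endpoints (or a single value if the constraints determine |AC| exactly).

|AB| ∈ {29}
|BC| ∈ {20}
|AC| ∈ {√(580·√(3) + 1241)}

|AC| = √(580·√(3) + 1241)  (≈ 47.3877)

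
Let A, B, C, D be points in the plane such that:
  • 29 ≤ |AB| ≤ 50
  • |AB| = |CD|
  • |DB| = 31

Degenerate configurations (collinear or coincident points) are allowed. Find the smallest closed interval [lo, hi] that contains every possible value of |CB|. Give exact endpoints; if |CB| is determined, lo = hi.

|CB| ∈ [0, 81]  (≈ [0.0000, 81.0000])

|AB| ∈ [29, 50]
|BD| ∈ {31}
|CD| ∈ [29, 50]
|AD| ∈ [0, 81]
|BC| ∈ [0, 81]
|AC| ∈ [0, 131]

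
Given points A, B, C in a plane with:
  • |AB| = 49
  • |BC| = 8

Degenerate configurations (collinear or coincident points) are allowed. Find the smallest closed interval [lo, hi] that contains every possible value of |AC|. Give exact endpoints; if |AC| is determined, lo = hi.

|AC| ∈ [41, 57]  (≈ [41.0000, 57.0000])

|AB| ∈ {49}
|BC| ∈ {8}
|AC| ∈ [41, 57]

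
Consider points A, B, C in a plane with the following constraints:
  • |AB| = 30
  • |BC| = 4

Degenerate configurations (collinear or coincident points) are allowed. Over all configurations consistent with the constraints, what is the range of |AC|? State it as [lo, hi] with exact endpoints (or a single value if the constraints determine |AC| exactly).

|AB| ∈ {30}
|BC| ∈ {4}
|AC| ∈ [26, 34]

|AC| ∈ [26, 34]  (≈ [26.0000, 34.0000])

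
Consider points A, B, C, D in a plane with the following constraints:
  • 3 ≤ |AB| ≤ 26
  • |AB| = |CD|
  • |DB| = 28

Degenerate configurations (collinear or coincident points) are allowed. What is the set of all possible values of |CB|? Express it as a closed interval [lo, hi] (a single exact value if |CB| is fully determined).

|AB| ∈ [3, 26]
|BD| ∈ {28}
|CD| ∈ [3, 26]
|AD| ∈ [2, 54]
|BC| ∈ [2, 54]
|AC| ∈ [0, 80]

|CB| ∈ [2, 54]  (≈ [2.0000, 54.0000])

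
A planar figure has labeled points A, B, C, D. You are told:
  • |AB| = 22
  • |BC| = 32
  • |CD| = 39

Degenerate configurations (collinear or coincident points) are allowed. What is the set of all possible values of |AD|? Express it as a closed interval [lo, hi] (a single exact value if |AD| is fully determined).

|AD| ∈ [0, 93]  (≈ [0.0000, 93.0000])

|AB| ∈ {22}
|BC| ∈ {32}
|CD| ∈ {39}
|AC| ∈ [10, 54]
|BD| ∈ [7, 71]
|AD| ∈ [0, 93]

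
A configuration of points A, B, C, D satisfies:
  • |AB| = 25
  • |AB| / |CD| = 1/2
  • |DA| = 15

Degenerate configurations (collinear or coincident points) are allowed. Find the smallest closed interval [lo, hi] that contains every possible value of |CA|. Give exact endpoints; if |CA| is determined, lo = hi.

|CA| ∈ [35, 65]  (≈ [35.0000, 65.0000])

|AB| ∈ {25}
|AD| ∈ {15}
|CD| ∈ {50}
|BD| ∈ [10, 40]
|AC| ∈ [35, 65]
|BC| ∈ [10, 90]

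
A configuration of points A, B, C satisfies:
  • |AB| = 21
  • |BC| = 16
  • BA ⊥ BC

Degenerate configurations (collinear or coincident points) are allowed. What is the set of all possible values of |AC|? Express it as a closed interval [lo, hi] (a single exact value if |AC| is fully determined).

|AC| = √(697)  (≈ 26.4008)

|AB| ∈ {21}
|BC| ∈ {16}
|AC| ∈ {√(697)}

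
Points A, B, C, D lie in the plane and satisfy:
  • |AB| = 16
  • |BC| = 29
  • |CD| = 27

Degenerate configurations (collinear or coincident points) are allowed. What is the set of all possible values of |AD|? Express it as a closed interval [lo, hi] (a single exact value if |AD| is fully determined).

|AD| ∈ [0, 72]  (≈ [0.0000, 72.0000])

|AB| ∈ {16}
|BC| ∈ {29}
|CD| ∈ {27}
|AC| ∈ [13, 45]
|BD| ∈ [2, 56]
|AD| ∈ [0, 72]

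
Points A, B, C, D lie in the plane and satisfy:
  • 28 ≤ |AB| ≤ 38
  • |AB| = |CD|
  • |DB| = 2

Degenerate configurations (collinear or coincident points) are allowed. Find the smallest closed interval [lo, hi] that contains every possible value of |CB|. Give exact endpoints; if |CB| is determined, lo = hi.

|CB| ∈ [26, 40]  (≈ [26.0000, 40.0000])

|AB| ∈ [28, 38]
|BD| ∈ {2}
|CD| ∈ [28, 38]
|AD| ∈ [26, 40]
|BC| ∈ [26, 40]
|AC| ∈ [0, 78]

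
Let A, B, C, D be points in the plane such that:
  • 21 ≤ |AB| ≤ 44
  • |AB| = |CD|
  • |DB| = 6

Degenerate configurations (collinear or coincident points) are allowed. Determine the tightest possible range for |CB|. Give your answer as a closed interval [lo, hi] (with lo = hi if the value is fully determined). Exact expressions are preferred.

|AB| ∈ [21, 44]
|BD| ∈ {6}
|CD| ∈ [21, 44]
|AD| ∈ [15, 50]
|BC| ∈ [15, 50]
|AC| ∈ [0, 94]

|CB| ∈ [15, 50]  (≈ [15.0000, 50.0000])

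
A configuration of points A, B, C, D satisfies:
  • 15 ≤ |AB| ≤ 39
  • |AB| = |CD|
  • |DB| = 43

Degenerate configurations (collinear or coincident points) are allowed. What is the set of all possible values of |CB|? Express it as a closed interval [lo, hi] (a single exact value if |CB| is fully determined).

|CB| ∈ [4, 82]  (≈ [4.0000, 82.0000])

|AB| ∈ [15, 39]
|BD| ∈ {43}
|CD| ∈ [15, 39]
|AD| ∈ [4, 82]
|BC| ∈ [4, 82]
|AC| ∈ [0, 121]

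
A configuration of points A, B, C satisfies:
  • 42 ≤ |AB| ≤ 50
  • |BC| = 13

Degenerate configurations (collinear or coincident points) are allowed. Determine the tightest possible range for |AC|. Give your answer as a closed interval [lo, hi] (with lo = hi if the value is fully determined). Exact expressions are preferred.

|AC| ∈ [29, 63]  (≈ [29.0000, 63.0000])

|AB| ∈ [42, 50]
|BC| ∈ {13}
|AC| ∈ [29, 63]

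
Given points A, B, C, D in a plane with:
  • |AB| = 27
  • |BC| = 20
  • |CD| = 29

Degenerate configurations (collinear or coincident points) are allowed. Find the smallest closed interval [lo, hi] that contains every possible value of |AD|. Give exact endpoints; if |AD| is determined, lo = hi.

|AD| ∈ [0, 76]  (≈ [0.0000, 76.0000])

|AB| ∈ {27}
|BC| ∈ {20}
|CD| ∈ {29}
|AC| ∈ [7, 47]
|BD| ∈ [9, 49]
|AD| ∈ [0, 76]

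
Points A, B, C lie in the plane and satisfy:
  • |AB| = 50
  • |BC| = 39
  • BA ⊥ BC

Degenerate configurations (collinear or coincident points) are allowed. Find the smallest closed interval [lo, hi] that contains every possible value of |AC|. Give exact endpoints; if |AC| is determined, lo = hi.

|AB| ∈ {50}
|BC| ∈ {39}
|AC| ∈ {√(4021)}

|AC| = √(4021)  (≈ 63.4114)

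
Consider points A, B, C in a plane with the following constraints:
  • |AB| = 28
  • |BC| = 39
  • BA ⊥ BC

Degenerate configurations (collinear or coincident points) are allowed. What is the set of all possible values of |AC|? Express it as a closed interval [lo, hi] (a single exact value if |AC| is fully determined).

|AC| = √(2305)  (≈ 48.0104)

|AB| ∈ {28}
|BC| ∈ {39}
|AC| ∈ {√(2305)}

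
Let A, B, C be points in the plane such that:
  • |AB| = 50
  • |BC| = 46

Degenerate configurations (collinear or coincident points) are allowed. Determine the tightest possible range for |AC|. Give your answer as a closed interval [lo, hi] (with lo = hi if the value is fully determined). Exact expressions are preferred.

|AB| ∈ {50}
|BC| ∈ {46}
|AC| ∈ [4, 96]

|AC| ∈ [4, 96]  (≈ [4.0000, 96.0000])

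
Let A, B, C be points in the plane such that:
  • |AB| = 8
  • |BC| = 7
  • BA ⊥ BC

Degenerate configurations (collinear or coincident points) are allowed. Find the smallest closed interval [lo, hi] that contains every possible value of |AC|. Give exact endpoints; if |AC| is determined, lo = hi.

|AC| = √(113)  (≈ 10.6301)

|AB| ∈ {8}
|BC| ∈ {7}
|AC| ∈ {√(113)}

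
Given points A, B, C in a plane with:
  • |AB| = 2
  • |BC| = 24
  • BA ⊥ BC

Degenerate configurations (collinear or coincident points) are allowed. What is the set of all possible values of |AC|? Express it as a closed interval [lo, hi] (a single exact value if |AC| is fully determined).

|AC| = 2·√(145)  (≈ 24.0832)

|AB| ∈ {2}
|BC| ∈ {24}
|AC| ∈ {2·√(145)}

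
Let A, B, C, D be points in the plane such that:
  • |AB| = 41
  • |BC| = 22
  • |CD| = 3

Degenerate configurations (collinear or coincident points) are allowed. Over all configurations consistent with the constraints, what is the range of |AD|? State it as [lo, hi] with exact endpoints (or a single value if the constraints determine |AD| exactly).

|AD| ∈ [16, 66]  (≈ [16.0000, 66.0000])

|AB| ∈ {41}
|BC| ∈ {22}
|CD| ∈ {3}
|AC| ∈ [19, 63]
|BD| ∈ [19, 25]
|AD| ∈ [16, 66]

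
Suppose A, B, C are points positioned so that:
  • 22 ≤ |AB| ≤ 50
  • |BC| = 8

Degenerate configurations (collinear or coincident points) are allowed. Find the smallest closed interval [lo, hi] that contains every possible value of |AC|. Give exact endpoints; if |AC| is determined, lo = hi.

|AB| ∈ [22, 50]
|BC| ∈ {8}
|AC| ∈ [14, 58]

|AC| ∈ [14, 58]  (≈ [14.0000, 58.0000])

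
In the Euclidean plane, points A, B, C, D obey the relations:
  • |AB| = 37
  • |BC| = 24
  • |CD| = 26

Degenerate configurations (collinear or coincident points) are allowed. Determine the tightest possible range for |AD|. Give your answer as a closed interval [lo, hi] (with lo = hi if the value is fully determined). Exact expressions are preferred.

|AD| ∈ [0, 87]  (≈ [0.0000, 87.0000])

|AB| ∈ {37}
|BC| ∈ {24}
|CD| ∈ {26}
|AC| ∈ [13, 61]
|BD| ∈ [2, 50]
|AD| ∈ [0, 87]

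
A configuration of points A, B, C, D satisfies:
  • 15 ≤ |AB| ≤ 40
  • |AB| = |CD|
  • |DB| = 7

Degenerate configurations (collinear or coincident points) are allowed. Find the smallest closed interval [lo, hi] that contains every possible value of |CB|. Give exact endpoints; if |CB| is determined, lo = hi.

|AB| ∈ [15, 40]
|BD| ∈ {7}
|CD| ∈ [15, 40]
|AD| ∈ [8, 47]
|BC| ∈ [8, 47]
|AC| ∈ [0, 87]

|CB| ∈ [8, 47]  (≈ [8.0000, 47.0000])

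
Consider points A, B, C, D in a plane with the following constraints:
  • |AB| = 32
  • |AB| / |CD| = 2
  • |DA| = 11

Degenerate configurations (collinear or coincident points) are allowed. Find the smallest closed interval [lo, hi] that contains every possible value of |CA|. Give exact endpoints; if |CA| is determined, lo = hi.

|CA| ∈ [5, 27]  (≈ [5.0000, 27.0000])

|AB| ∈ {32}
|AD| ∈ {11}
|CD| ∈ {16}
|BD| ∈ [21, 43]
|AC| ∈ [5, 27]
|BC| ∈ [5, 59]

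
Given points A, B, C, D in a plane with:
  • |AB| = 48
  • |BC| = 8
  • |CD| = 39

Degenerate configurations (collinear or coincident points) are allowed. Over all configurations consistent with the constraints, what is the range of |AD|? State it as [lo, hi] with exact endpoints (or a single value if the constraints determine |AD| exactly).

|AD| ∈ [1, 95]  (≈ [1.0000, 95.0000])

|AB| ∈ {48}
|BC| ∈ {8}
|CD| ∈ {39}
|AC| ∈ [40, 56]
|BD| ∈ [31, 47]
|AD| ∈ [1, 95]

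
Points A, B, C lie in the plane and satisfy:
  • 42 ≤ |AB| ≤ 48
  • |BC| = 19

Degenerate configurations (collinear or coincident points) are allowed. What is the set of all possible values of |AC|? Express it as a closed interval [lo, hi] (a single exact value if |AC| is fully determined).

|AC| ∈ [23, 67]  (≈ [23.0000, 67.0000])

|AB| ∈ [42, 48]
|BC| ∈ {19}
|AC| ∈ [23, 67]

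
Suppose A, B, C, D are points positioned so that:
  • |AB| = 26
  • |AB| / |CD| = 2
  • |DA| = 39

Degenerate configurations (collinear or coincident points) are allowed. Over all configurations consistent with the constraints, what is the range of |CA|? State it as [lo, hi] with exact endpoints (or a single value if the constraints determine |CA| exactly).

|CA| ∈ [26, 52]  (≈ [26.0000, 52.0000])

|AB| ∈ {26}
|AD| ∈ {39}
|CD| ∈ {13}
|BD| ∈ [13, 65]
|AC| ∈ [26, 52]
|BC| ∈ [0, 78]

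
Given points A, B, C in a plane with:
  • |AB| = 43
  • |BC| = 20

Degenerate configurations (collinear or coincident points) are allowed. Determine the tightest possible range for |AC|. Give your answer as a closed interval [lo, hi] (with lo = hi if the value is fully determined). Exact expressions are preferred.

|AB| ∈ {43}
|BC| ∈ {20}
|AC| ∈ [23, 63]

|AC| ∈ [23, 63]  (≈ [23.0000, 63.0000])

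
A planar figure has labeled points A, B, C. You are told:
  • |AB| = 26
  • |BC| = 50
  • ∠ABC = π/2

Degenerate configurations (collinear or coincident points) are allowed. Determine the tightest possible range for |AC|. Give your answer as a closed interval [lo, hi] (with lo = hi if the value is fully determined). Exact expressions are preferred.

|AC| = 2·√(794)  (≈ 56.3560)

|AB| ∈ {26}
|BC| ∈ {50}
|AC| ∈ {2·√(794)}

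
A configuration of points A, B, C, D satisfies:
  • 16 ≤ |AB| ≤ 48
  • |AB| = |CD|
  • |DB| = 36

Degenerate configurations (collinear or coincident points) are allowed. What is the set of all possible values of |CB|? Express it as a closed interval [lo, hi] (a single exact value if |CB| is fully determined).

|CB| ∈ [0, 84]  (≈ [0.0000, 84.0000])

|AB| ∈ [16, 48]
|BD| ∈ {36}
|CD| ∈ [16, 48]
|AD| ∈ [0, 84]
|BC| ∈ [0, 84]
|AC| ∈ [0, 132]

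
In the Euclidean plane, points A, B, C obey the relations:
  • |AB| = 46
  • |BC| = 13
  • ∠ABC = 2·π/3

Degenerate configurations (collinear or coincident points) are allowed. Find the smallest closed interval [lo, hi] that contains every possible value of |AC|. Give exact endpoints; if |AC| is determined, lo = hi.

|AB| ∈ {46}
|BC| ∈ {13}
|AC| ∈ {31·√(3)}

|AC| = 31·√(3)  (≈ 53.6936)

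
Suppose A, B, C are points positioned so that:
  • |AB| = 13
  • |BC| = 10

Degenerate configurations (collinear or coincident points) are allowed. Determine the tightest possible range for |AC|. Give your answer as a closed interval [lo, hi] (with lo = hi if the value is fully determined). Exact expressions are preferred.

|AB| ∈ {13}
|BC| ∈ {10}
|AC| ∈ [3, 23]

|AC| ∈ [3, 23]  (≈ [3.0000, 23.0000])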